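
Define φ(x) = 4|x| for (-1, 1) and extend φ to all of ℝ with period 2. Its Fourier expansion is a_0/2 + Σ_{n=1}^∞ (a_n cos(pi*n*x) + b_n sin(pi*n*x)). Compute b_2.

0

b_2 = ∫_{-1}^{1} φ(x) sin(2*pi*x) dx.
φ is even and sin(2*pi*x) is odd, so the integrand is odd over a symmetric interval and the integral vanishes.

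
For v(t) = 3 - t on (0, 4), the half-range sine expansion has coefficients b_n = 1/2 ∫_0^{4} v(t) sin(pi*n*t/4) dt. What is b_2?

b_2 = 1/2 ∫_0^{4} (3 - t) sin(pi*t/2) dt.
Integrating by parts (boundary term plus one more integral), an antiderivative of (3 - t) sin(pi*t/2) is 2*t*cos(pi*t/2)/pi - 4*sin(pi*t/2)/pi**2 - 6*cos(pi*t/2)/pi; evaluating from 0 to 4: ∫_{0}^{4} (3 - t) sin(pi*t/2) dt = (2/pi) - (-6/pi) = 8/pi.
Hence b_2 = (1/2)·(8/pi) = 4/pi.

4/pi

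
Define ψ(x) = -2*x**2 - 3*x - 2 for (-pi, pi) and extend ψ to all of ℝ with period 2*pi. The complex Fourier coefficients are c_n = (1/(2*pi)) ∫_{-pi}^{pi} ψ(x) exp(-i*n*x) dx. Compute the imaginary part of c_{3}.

Since ψ is real-valued, Im(c_{3}) = -(1/(2*pi)) ∫_{-pi}^{pi} ψ(x) sin(3*x) dx = -b_{3}/2.
Integrating by parts twice (tabular method), an antiderivative of (-2*x**2 - 3*x - 2) sin(3*x) is 2*x**2*cos(3*x)/3 - 4*x*sin(3*x)/9 + x*cos(3*x) - sin(3*x)/3 + 14*cos(3*x)/27; evaluating from -pi to pi: ∫_{-pi}^{pi} (-2*x**2 - 3*x - 2) sin(3*x) dx = (-2*pi**2/3 - pi - 14/27) - (-2*pi**2/3 - 14/27 + pi) = -2*pi.
Hence Im(c_{3}) = (-1/(2*pi))·(-2*pi) = 1.

1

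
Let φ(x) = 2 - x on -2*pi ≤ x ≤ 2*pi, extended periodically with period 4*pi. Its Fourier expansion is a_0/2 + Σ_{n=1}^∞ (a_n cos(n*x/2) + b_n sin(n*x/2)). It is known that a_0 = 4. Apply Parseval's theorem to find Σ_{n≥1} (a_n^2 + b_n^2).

Parseval: a_0^2/2 + Σ_{n≥1} (a_n^2+b_n^2) = (1/(2*pi)) ∫_{-2*pi}^{2*pi} φ(x)^2 dx = 8 + 8*pi**2/3.
Subtract a_0^2/2 = 8: Σ (a_n^2+b_n^2) = 8*pi**2/3.

8*pi**2/3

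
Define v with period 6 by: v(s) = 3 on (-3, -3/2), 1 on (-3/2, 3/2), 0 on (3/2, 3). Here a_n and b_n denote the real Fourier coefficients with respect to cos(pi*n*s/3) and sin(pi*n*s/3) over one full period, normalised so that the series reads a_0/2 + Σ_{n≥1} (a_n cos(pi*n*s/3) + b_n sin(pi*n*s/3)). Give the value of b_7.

-3/(7*pi)

b_7 = 1/3 ∫_{-3}^{3} v(s) sin(7*pi*s/3) ds.
Split the integral at the breakpoints.
Directly, an antiderivative of (3) sin(7*pi*s/3) is -9*cos(7*pi*s/3)/(7*pi); evaluating from -3 to -3/2: ∫_{-3}^{-3/2} (3) sin(7*pi*s/3) ds = (0) - (9/(7*pi)) = -9/(7*pi).
Directly, an antiderivative of (1) sin(7*pi*s/3) is -3*cos(7*pi*s/3)/(7*pi); evaluating from -3/2 to 3/2: ∫_{-3/2}^{3/2} (1) sin(7*pi*s/3) ds = (0) - (0) = 0.
∫_{3/2}^{3} (0) sin(7*pi*s/3) ds = 0.
Summing the pieces and multiplying by (1/3) gives b_7 = -3/(7*pi).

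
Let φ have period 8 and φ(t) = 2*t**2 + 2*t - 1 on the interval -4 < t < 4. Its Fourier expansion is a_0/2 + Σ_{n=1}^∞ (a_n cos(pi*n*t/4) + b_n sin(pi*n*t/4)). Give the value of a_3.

-128/(9*pi**2)

a_3 = 1/4 ∫_{-4}^{4} φ(t) cos(3*pi*t/4) dt.
Integrating by parts twice (tabular method), an antiderivative of (2*t**2 + 2*t - 1) cos(3*pi*t/4) is 8*t**2*sin(3*pi*t/4)/(3*pi) + 8*t*sin(3*pi*t/4)/(3*pi) + 64*t*cos(3*pi*t/4)/(9*pi**2) - 4*sin(3*pi*t/4)/(3*pi) - 256*sin(3*pi*t/4)/(27*pi**3) + 32*cos(3*pi*t/4)/(9*pi**2); evaluating from -4 to 4: ∫_{-4}^{4} (2*t**2 + 2*t - 1) cos(3*pi*t/4) dt = (-32/pi**2) - (224/(9*pi**2)) = -512/(9*pi**2).
Hence a_3 = (1/4)·(-512/(9*pi**2)) = -128/(9*pi**2).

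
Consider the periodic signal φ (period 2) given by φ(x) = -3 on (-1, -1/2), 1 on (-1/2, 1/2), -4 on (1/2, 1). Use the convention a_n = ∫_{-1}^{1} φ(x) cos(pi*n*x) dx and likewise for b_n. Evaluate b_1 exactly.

-1/pi

b_1 = ∫_{-1}^{1} φ(x) sin(pi*x) dx.
Split the integral at the breakpoints.
Directly, an antiderivative of (-3) sin(pi*x) is 3*cos(pi*x)/pi; evaluating from -1 to -1/2: ∫_{-1}^{-1/2} (-3) sin(pi*x) dx = (0) - (-3/pi) = 3/pi.
Directly, an antiderivative of (1) sin(pi*x) is -cos(pi*x)/pi; evaluating from -1/2 to 1/2: ∫_{-1/2}^{1/2} (1) sin(pi*x) dx = (0) - (0) = 0.
Directly, an antiderivative of (-4) sin(pi*x) is 4*cos(pi*x)/pi; evaluating from 1/2 to 1: ∫_{1/2}^{1} (-4) sin(pi*x) dx = (-4/pi) - (0) = -4/pi.
Summing the pieces gives b_1 = -1/pi.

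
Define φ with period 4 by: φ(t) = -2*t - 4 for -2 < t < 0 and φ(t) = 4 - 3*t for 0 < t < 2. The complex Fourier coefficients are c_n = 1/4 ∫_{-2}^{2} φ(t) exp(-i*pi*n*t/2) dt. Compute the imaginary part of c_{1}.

-3/pi

Since φ is real-valued, Im(c_{1}) = -1/4 ∫_{-2}^{2} φ(t) sin(pi*t/2) dt = -b_{1}/2.
Split the integral at the breakpoints.
Integrating by parts (boundary term plus one more integral), an antiderivative of (-2*t - 4) sin(pi*t/2) is 4*t*cos(pi*t/2)/pi - 8*sin(pi*t/2)/pi**2 + 8*cos(pi*t/2)/pi; evaluating from -2 to 0: ∫_{-2}^{0} (-2*t - 4) sin(pi*t/2) dt = (8/pi) - (0) = 8/pi.
Integrating by parts (boundary term plus one more integral), an antiderivative of (4 - 3*t) sin(pi*t/2) is 6*t*cos(pi*t/2)/pi - 12*sin(pi*t/2)/pi**2 - 8*cos(pi*t/2)/pi; evaluating from 0 to 2: ∫_{0}^{2} (4 - 3*t) sin(pi*t/2) dt = (-4/pi) - (-8/pi) = 4/pi.
So ∫_{-2}^{2} φ(t) sin(pi*t/2) dt = 12/pi.
Hence Im(c_{1}) = (-1/4)·(12/pi) = -3/pi.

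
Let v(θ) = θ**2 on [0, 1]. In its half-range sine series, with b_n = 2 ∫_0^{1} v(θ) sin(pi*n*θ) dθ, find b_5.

b_5 = 2 ∫_0^{1} (θ**2) sin(5*pi*θ) dθ.
Integrating by parts twice (tabular method), an antiderivative of (θ**2) sin(5*pi*θ) is -θ**2*cos(5*pi*θ)/(5*pi) + 2*θ*sin(5*pi*θ)/(25*pi**2) + 2*cos(5*pi*θ)/(125*pi**3); evaluating from 0 to 1: ∫_{0}^{1} (θ**2) sin(5*pi*θ) dθ = ((-2 + 25*pi**2)/(125*pi**3)) - (2/(125*pi**3)) = (-4 + 25*pi**2)/(125*pi**3).
Hence b_5 = 2·((-4 + 25*pi**2)/(125*pi**3)) = 2*(-4 + 25*pi**2)/(125*pi**3).

2*(-4 + 25*pi**2)/(125*pi**3)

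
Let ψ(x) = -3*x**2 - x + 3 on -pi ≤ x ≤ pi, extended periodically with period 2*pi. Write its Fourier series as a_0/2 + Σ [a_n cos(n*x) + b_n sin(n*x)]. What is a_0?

a_0 = 1/pi ∫_{-pi}^{pi} ψ(x) dx = 1/pi · (2*pi*(3 - pi**2)) = 6 - 2*pi**2.

6 - 2*pi**2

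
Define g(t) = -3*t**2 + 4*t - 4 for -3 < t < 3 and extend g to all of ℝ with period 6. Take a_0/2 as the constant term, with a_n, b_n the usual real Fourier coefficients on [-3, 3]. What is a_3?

12/pi**2

a_3 = 1/3 ∫_{-3}^{3} g(t) cos(pi*t) dt.
Integrating by parts twice (tabular method), an antiderivative of (-3*t**2 + 4*t - 4) cos(pi*t) is -3*t**2*sin(pi*t)/pi + 4*t*sin(pi*t)/pi - 6*t*cos(pi*t)/pi**2 - 4*sin(pi*t)/pi + 6*sin(pi*t)/pi**3 + 4*cos(pi*t)/pi**2; evaluating from -3 to 3: ∫_{-3}^{3} (-3*t**2 + 4*t - 4) cos(pi*t) dt = (14/pi**2) - (-22/pi**2) = 36/pi**2.
Hence a_3 = (1/3)·(36/pi**2) = 12/pi**2.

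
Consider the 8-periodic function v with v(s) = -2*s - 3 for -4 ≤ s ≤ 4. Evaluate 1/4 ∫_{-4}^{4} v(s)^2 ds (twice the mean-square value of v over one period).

1/4 ∫_{-4}^{4} v(s)^2 ds = 1/4 · (728/3) = 182/3.

182/3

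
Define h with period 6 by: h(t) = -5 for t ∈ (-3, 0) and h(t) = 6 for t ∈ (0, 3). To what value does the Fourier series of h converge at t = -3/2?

-5

h is continuous at t = -3/2 with value -5, so the series converges to -5 there.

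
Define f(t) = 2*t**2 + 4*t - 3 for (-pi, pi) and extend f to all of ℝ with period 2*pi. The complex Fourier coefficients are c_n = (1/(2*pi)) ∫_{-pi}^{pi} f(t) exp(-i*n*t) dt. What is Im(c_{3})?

Since f is real-valued, Im(c_{3}) = -(1/(2*pi)) ∫_{-pi}^{pi} f(t) sin(3*t) dt = -b_{3}/2.
Integrating by parts twice (tabular method), an antiderivative of (2*t**2 + 4*t - 3) sin(3*t) is -2*t**2*cos(3*t)/3 + 4*t*sin(3*t)/9 - 4*t*cos(3*t)/3 + 4*sin(3*t)/9 + 31*cos(3*t)/27; evaluating from -pi to pi: ∫_{-pi}^{pi} (2*t**2 + 4*t - 3) sin(3*t) dt = (-31/27 + 4*pi/3 + 2*pi**2/3) - (-4*pi/3 - 31/27 + 2*pi**2/3) = 8*pi/3.
Hence Im(c_{3}) = (-1/(2*pi))·(8*pi/3) = -4/3.

-4/3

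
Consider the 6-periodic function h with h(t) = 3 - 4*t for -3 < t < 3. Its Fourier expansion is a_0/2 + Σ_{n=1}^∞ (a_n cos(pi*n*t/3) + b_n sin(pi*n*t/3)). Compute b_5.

-24/(5*pi)

b_5 = 1/3 ∫_{-3}^{3} h(t) sin(5*pi*t/3) dt.
Integrating by parts (boundary term plus one more integral), an antiderivative of (3 - 4*t) sin(5*pi*t/3) is 12*t*cos(5*pi*t/3)/(5*pi) - 36*sin(5*pi*t/3)/(25*pi**2) - 9*cos(5*pi*t/3)/(5*pi); evaluating from -3 to 3: ∫_{-3}^{3} (3 - 4*t) sin(5*pi*t/3) dt = (-27/(5*pi)) - (9/pi) = -72/(5*pi).
Hence b_5 = (1/3)·(-72/(5*pi)) = -24/(5*pi).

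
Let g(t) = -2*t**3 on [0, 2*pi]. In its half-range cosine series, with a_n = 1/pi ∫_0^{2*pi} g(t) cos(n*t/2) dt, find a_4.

a_4 = 1/pi ∫_0^{2*pi} (-2*t**3) cos(2*t) dt.
Integrating by parts three times (tabular method), an antiderivative of (-2*t**3) cos(2*t) is -t**3*sin(2*t) - 3*t**2*cos(2*t)/2 + 3*t*sin(2*t)/2 + 3*cos(2*t)/4; evaluating from 0 to 2*pi: ∫_{0}^{2*pi} (-2*t**3) cos(2*t) dt = (3/4 - 6*pi**2) - (3/4) = -6*pi**2.
Hence a_4 = (1/pi)·(-6*pi**2) = -6*pi.

-6*pi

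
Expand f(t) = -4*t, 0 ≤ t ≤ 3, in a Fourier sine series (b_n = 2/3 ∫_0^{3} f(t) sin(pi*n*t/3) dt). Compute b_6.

4/pi

b_6 = 2/3 ∫_0^{3} (-4*t) sin(2*pi*t) dt.
Integrating by parts (boundary term plus one more integral), an antiderivative of (-4*t) sin(2*pi*t) is 2*t*cos(2*pi*t)/pi - sin(2*pi*t)/pi**2; evaluating from 0 to 3: ∫_{0}^{3} (-4*t) sin(2*pi*t) dt = (6/pi) - (0) = 6/pi.
Hence b_6 = (2/3)·(6/pi) = 4/pi.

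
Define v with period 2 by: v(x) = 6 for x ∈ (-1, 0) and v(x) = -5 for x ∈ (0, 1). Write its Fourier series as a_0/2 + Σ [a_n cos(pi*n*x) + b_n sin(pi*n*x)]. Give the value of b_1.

b_1 = ∫_{-1}^{1} v(x) sin(pi*x) dx.
Split the integral at the breakpoints.
Directly, an antiderivative of (6) sin(pi*x) is -6*cos(pi*x)/pi; evaluating from -1 to 0: ∫_{-1}^{0} (6) sin(pi*x) dx = (-6/pi) - (6/pi) = -12/pi.
Directly, an antiderivative of (-5) sin(pi*x) is 5*cos(pi*x)/pi; evaluating from 0 to 1: ∫_{0}^{1} (-5) sin(pi*x) dx = (-5/pi) - (5/pi) = -10/pi.
Summing the pieces gives b_1 = -22/pi.

-22/pi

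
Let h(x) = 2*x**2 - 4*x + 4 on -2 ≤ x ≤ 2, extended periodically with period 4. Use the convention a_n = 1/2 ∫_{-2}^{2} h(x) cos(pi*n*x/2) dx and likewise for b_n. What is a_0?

a_0 = 1/2 ∫_{-2}^{2} h(x) dx = 1/2 · (80/3) = 40/3.

40/3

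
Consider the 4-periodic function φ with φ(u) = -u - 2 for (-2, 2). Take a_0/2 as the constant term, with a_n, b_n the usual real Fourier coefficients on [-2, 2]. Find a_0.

a_0 = 1/2 ∫_{-2}^{2} φ(u) du = 1/2 · (-8) = -4.

-4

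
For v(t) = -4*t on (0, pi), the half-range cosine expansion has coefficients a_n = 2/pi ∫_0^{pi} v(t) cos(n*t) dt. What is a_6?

0

a_6 = 2/pi ∫_0^{pi} (-4*t) cos(6*t) dt.
Integrating by parts (boundary term plus one more integral), an antiderivative of (-4*t) cos(6*t) is -2*t*sin(6*t)/3 - cos(6*t)/9; evaluating from 0 to pi: ∫_{0}^{pi} (-4*t) cos(6*t) dt = (-1/9) - (-1/9) = 0.
Hence a_6 = (2/pi)·(0) = 0.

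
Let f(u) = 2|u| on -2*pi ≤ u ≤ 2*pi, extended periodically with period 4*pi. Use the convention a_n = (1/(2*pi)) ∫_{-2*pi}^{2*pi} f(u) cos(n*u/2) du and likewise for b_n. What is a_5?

-16/(25*pi)

a_5 = (1/(2*pi)) ∫_{-2*pi}^{2*pi} f(u) cos(5*u/2) du.
f is even and cos(5*u/2) is even, so the integrand is even and a_5 = 1/pi ∫_0^{2*pi} f(u) cos(5*u/2) du.
Integrating by parts (boundary term plus one more integral), an antiderivative of (2*u) cos(5*u/2) is 4*u*sin(5*u/2)/5 + 8*cos(5*u/2)/25; evaluating from 0 to 2*pi: ∫_{0}^{2*pi} (2*u) cos(5*u/2) du = (-8/25) - (8/25) = -16/25.
Hence a_5 = (1/pi)·(-16/25) = -16/(25*pi).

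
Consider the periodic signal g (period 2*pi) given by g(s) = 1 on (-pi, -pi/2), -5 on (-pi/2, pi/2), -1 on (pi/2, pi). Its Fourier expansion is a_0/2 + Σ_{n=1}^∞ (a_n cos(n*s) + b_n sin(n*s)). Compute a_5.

a_5 = 1/pi ∫_{-pi}^{pi} g(s) cos(5*s) ds.
Split the integral at the breakpoints.
Directly, an antiderivative of (1) cos(5*s) is sin(5*s)/5; evaluating from -pi to -pi/2: ∫_{-pi}^{-pi/2} (1) cos(5*s) ds = (-1/5) - (0) = -1/5.
Directly, an antiderivative of (-5) cos(5*s) is -sin(5*s); evaluating from -pi/2 to pi/2: ∫_{-pi/2}^{pi/2} (-5) cos(5*s) ds = (-1) - (1) = -2.
Directly, an antiderivative of (-1) cos(5*s) is -sin(5*s)/5; evaluating from pi/2 to pi: ∫_{pi/2}^{pi} (-1) cos(5*s) ds = (0) - (-1/5) = 1/5.
Summing the pieces and multiplying by (1/pi) gives a_5 = -2/pi.

-2/pi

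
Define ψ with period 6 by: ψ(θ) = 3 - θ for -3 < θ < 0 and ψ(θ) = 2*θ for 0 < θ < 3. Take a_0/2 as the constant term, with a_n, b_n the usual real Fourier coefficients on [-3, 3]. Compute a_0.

15/2

a_0 = 1/3 ∫_{-3}^{3} ψ(θ) dθ = 1/3 · (45/2) = 15/2.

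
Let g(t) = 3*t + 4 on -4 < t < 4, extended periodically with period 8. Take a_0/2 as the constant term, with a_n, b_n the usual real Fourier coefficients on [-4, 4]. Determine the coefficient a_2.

0

a_2 = 1/4 ∫_{-4}^{4} g(t) cos(pi*t/2) dt.
Integrating by parts (boundary term plus one more integral), an antiderivative of (3*t + 4) cos(pi*t/2) is 6*t*sin(pi*t/2)/pi + 8*sin(pi*t/2)/pi + 12*cos(pi*t/2)/pi**2; evaluating from -4 to 4: ∫_{-4}^{4} (3*t + 4) cos(pi*t/2) dt = (12/pi**2) - (12/pi**2) = 0.
Hence a_2 = (1/4)·(0) = 0.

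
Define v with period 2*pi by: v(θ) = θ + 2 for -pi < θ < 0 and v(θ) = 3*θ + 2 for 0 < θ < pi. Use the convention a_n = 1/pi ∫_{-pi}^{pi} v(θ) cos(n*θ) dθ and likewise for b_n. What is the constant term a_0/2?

pi/2 + 2

a_0 = 1/pi ∫_{-pi}^{pi} v(θ) dθ = 1/pi · (pi*(pi + 4)) = pi + 4.
So the constant term a_0/2 = pi/2 + 2.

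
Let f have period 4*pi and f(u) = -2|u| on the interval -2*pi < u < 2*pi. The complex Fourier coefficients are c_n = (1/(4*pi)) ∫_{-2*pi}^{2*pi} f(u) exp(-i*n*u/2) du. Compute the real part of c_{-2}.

0

Since f is real-valued, Re(c_{-2}) = (1/(4*pi)) ∫_{-2*pi}^{2*pi} f(u) cos(-u) du = a_{2}/2.
f is even and cos(-u) is even, so the integrand is even: ∫_{-2*pi}^{2*pi} f(u) cos(-u) du = 2∫_0^{2*pi} f(u) cos(-u) du.
Integrating by parts (boundary term plus one more integral), an antiderivative of (-2*u) cos(-u) is -2*u*sin(u) - 2*cos(u); evaluating from 0 to 2*pi: ∫_{0}^{2*pi} (-2*u) cos(-u) du = (-2) - (-2) = 0.
So ∫_{-2*pi}^{2*pi} f(u) cos(-u) du = 0.
Hence Re(c_{-2}) = (1/(4*pi))·(0) = 0.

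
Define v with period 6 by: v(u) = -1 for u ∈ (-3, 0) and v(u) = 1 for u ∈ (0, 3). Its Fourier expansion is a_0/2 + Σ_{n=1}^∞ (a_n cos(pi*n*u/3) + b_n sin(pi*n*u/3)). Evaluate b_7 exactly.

b_7 = 1/3 ∫_{-3}^{3} v(u) sin(7*pi*u/3) du.
v is odd and sin(7*pi*u/3) is odd, so the integrand is even and b_7 = 2/3 ∫_0^{3} v(u) sin(7*pi*u/3) du.
Directly, an antiderivative of (1) sin(7*pi*u/3) is -3*cos(7*pi*u/3)/(7*pi); evaluating from 0 to 3: ∫_{0}^{3} (1) sin(7*pi*u/3) du = (3/(7*pi)) - (-3/(7*pi)) = 6/(7*pi).
Hence b_7 = (2/3)·(6/(7*pi)) = 4/(7*pi).

4/(7*pi)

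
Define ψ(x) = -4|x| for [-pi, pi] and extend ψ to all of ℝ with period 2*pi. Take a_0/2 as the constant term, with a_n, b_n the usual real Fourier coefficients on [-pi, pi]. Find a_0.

-4*pi

a_0 = 1/pi ∫_{-pi}^{pi} ψ(x) dx = 1/pi · (-4*pi**2) = -4*pi.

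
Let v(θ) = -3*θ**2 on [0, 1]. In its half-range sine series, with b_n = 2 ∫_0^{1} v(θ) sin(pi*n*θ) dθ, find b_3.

b_3 = 2 ∫_0^{1} (-3*θ**2) sin(3*pi*θ) dθ.
Integrating by parts twice (tabular method), an antiderivative of (-3*θ**2) sin(3*pi*θ) is θ**2*cos(3*pi*θ)/pi - 2*θ*sin(3*pi*θ)/(3*pi**2) - 2*cos(3*pi*θ)/(9*pi**3); evaluating from 0 to 1: ∫_{0}^{1} (-3*θ**2) sin(3*pi*θ) dθ = ((2/9 - pi**2)/pi**3) - (-2/(9*pi**3)) = (4/9 - pi**2)/pi**3.
Hence b_3 = 2·((4/9 - pi**2)/pi**3) = -2/pi + 8/(9*pi**3).

-2/pi + 8/(9*pi**3)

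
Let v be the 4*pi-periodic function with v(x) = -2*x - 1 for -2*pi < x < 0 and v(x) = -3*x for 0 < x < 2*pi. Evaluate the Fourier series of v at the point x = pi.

v is continuous at x = pi with value -3*pi, so the series converges to -3*pi there.

-3*pi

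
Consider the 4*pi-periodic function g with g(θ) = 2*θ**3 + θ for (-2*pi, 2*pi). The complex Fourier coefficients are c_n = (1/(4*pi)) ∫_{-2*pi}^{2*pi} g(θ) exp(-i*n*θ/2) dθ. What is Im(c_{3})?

Since g is real-valued, Im(c_{3}) = -(1/(4*pi)) ∫_{-2*pi}^{2*pi} g(θ) sin(3*θ/2) dθ = -b_{3}/2.
g is odd and sin(3*θ/2) is odd, so the integrand is even: ∫_{-2*pi}^{2*pi} g(θ) sin(3*θ/2) dθ = 2∫_0^{2*pi} g(θ) sin(3*θ/2) dθ.
Integrating by parts three times (tabular method), an antiderivative of (2*θ**3 + θ) sin(3*θ/2) is -4*θ**3*cos(3*θ/2)/3 + 8*θ**2*sin(3*θ/2)/3 + 26*θ*cos(3*θ/2)/9 - 52*sin(3*θ/2)/27; evaluating from 0 to 2*pi: ∫_{0}^{2*pi} (2*θ**3 + θ) sin(3*θ/2) dθ = (4*pi*(-13 + 24*pi**2)/9) - (0) = 4*pi*(-13 + 24*pi**2)/9.
So ∫_{-2*pi}^{2*pi} g(θ) sin(3*θ/2) dθ = 8*pi*(-13 + 24*pi**2)/9.
Hence Im(c_{3}) = (-1/(4*pi))·(8*pi*(-13 + 24*pi**2)/9) = 26/9 - 16*pi**2/3.

26/9 - 16*pi**2/3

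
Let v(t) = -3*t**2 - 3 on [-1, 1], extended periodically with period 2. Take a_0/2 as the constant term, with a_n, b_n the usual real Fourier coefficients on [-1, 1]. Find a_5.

12/(25*pi**2)

a_5 = ∫_{-1}^{1} v(t) cos(5*pi*t) dt.
v is even and cos(5*pi*t) is even, so the integrand is even and a_5 = 2 ∫_0^{1} v(t) cos(5*pi*t) dt.
Integrating by parts twice (tabular method), an antiderivative of (-3*t**2 - 3) cos(5*pi*t) is -3*t**2*sin(5*pi*t)/(5*pi) - 6*t*cos(5*pi*t)/(25*pi**2) - 3*sin(5*pi*t)/(5*pi) + 6*sin(5*pi*t)/(125*pi**3); evaluating from 0 to 1: ∫_{0}^{1} (-3*t**2 - 3) cos(5*pi*t) dt = (6/(25*pi**2)) - (0) = 6/(25*pi**2).
Hence a_5 = 2·(6/(25*pi**2)) = 12/(25*pi**2).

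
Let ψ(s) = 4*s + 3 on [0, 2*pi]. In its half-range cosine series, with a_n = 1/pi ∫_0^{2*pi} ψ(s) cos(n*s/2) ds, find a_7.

a_7 = 1/pi ∫_0^{2*pi} (4*s + 3) cos(7*s/2) ds.
Integrating by parts (boundary term plus one more integral), an antiderivative of (4*s + 3) cos(7*s/2) is 8*s*sin(7*s/2)/7 + 6*sin(7*s/2)/7 + 16*cos(7*s/2)/49; evaluating from 0 to 2*pi: ∫_{0}^{2*pi} (4*s + 3) cos(7*s/2) ds = (-16/49) - (16/49) = -32/49.
Hence a_7 = (1/pi)·(-32/49) = -32/(49*pi).

-32/(49*pi)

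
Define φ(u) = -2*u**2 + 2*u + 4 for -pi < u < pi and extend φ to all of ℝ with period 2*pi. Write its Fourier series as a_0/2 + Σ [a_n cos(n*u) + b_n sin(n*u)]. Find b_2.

-2

b_2 = 1/pi ∫_{-pi}^{pi} φ(u) sin(2*u) du.
Integrating by parts twice (tabular method), an antiderivative of (-2*u**2 + 2*u + 4) sin(2*u) is u**2*cos(2*u) - u*sin(2*u) - u*cos(2*u) + sin(2*u)/2 - 5*cos(2*u)/2; evaluating from -pi to pi: ∫_{-pi}^{pi} (-2*u**2 + 2*u + 4) sin(2*u) du = (-pi - 5/2 + pi**2) - (-5/2 + pi + pi**2) = -2*pi.
Hence b_2 = (1/pi)·(-2*pi) = -2.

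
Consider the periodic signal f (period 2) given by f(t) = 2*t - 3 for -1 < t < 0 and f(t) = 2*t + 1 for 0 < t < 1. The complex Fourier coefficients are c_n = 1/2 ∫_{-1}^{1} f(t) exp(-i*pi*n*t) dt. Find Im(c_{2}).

Since f is real-valued, Im(c_{2}) = -1/2 ∫_{-1}^{1} f(t) sin(2*pi*t) dt = -b_{2}/2.
Split the integral at the breakpoints.
Integrating by parts (boundary term plus one more integral), an antiderivative of (2*t - 3) sin(2*pi*t) is -t*cos(2*pi*t)/pi + sin(2*pi*t)/(2*pi**2) + 3*cos(2*pi*t)/(2*pi); evaluating from -1 to 0: ∫_{-1}^{0} (2*t - 3) sin(2*pi*t) dt = (3/(2*pi)) - (5/(2*pi)) = -1/pi.
Integrating by parts (boundary term plus one more integral), an antiderivative of (2*t + 1) sin(2*pi*t) is -t*cos(2*pi*t)/pi + sin(2*pi*t)/(2*pi**2) - cos(2*pi*t)/(2*pi); evaluating from 0 to 1: ∫_{0}^{1} (2*t + 1) sin(2*pi*t) dt = (-3/(2*pi)) - (-1/(2*pi)) = -1/pi.
So ∫_{-1}^{1} f(t) sin(2*pi*t) dt = -2/pi.
Hence Im(c_{2}) = (-1/2)·(-2/pi) = 1/pi.

1/pi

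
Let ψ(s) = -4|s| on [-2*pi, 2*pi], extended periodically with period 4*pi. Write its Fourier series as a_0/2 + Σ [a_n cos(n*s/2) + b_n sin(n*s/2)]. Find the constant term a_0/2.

a_0 = (1/(2*pi)) ∫_{-2*pi}^{2*pi} ψ(s) ds = (1/(2*pi)) · (-16*pi**2) = -8*pi.
So the constant term a_0/2 = -4*pi.

-4*pi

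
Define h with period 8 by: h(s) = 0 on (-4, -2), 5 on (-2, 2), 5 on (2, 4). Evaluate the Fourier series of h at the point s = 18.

s = 18 differs from s = 2 by 2 full period(s), and the series is 8-periodic.
h is continuous at s = 2 with value 5, so the series converges to 5 there.

5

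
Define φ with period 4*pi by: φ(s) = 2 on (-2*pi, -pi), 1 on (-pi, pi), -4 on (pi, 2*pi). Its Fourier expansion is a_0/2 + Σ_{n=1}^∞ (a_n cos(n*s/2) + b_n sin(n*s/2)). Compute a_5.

4/(5*pi)

a_5 = (1/(2*pi)) ∫_{-2*pi}^{2*pi} φ(s) cos(5*s/2) ds.
Split the integral at the breakpoints.
Directly, an antiderivative of (2) cos(5*s/2) is 4*sin(5*s/2)/5; evaluating from -2*pi to -pi: ∫_{-2*pi}^{-pi} (2) cos(5*s/2) ds = (-4/5) - (0) = -4/5.
Directly, an antiderivative of (1) cos(5*s/2) is 2*sin(5*s/2)/5; evaluating from -pi to pi: ∫_{-pi}^{pi} (1) cos(5*s/2) ds = (2/5) - (-2/5) = 4/5.
Directly, an antiderivative of (-4) cos(5*s/2) is -8*sin(5*s/2)/5; evaluating from pi to 2*pi: ∫_{pi}^{2*pi} (-4) cos(5*s/2) ds = (0) - (-8/5) = 8/5.
Summing the pieces and multiplying by (1/(2*pi)) gives a_5 = 4/(5*pi).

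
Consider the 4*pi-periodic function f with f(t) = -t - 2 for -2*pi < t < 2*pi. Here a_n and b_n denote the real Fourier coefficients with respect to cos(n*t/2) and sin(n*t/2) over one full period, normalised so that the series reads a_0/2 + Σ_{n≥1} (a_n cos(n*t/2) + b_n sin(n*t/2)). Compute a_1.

a_1 = (1/(2*pi)) ∫_{-2*pi}^{2*pi} f(t) cos(t/2) dt.
Integrating by parts (boundary term plus one more integral), an antiderivative of (-t - 2) cos(t/2) is -2*t*sin(t/2) - 4*sin(t/2) - 4*cos(t/2); evaluating from -2*pi to 2*pi: ∫_{-2*pi}^{2*pi} (-t - 2) cos(t/2) dt = (4) - (4) = 0.
Hence a_1 = (1/(2*pi))·(0) = 0.

0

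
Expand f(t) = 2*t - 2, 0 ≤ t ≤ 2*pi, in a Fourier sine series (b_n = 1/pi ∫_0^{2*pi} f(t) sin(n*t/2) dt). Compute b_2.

b_2 = 1/pi ∫_0^{2*pi} (2*t - 2) sin(t) dt.
Integrating by parts (boundary term plus one more integral), an antiderivative of (2*t - 2) sin(t) is -2*t*cos(t) + 2*sin(t) + 2*cos(t); evaluating from 0 to 2*pi: ∫_{0}^{2*pi} (2*t - 2) sin(t) dt = (2 - 4*pi) - (2) = -4*pi.
Hence b_2 = (1/pi)·(-4*pi) = -4.

-4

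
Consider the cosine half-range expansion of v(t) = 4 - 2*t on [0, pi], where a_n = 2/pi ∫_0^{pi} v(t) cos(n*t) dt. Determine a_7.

a_7 = 2/pi ∫_0^{pi} (4 - 2*t) cos(7*t) dt.
Integrating by parts (boundary term plus one more integral), an antiderivative of (4 - 2*t) cos(7*t) is -2*t*sin(7*t)/7 + 4*sin(7*t)/7 - 2*cos(7*t)/49; evaluating from 0 to pi: ∫_{0}^{pi} (4 - 2*t) cos(7*t) dt = (2/49) - (-2/49) = 4/49.
Hence a_7 = (2/pi)·(4/49) = 8/(49*pi).

8/(49*pi)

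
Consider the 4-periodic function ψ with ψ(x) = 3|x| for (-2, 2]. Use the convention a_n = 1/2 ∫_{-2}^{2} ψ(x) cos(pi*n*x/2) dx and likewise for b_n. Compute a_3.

-8/(3*pi**2)

a_3 = 1/2 ∫_{-2}^{2} ψ(x) cos(3*pi*x/2) dx.
ψ is even and cos(3*pi*x/2) is even, so the integrand is even and a_3 = ∫_0^{2} ψ(x) cos(3*pi*x/2) dx.
Integrating by parts (boundary term plus one more integral), an antiderivative of (3*x) cos(3*pi*x/2) is 2*x*sin(3*pi*x/2)/pi + 4*cos(3*pi*x/2)/(3*pi**2); evaluating from 0 to 2: ∫_{0}^{2} (3*x) cos(3*pi*x/2) dx = (-4/(3*pi**2)) - (4/(3*pi**2)) = -8/(3*pi**2).
Hence a_3 = -8/(3*pi**2).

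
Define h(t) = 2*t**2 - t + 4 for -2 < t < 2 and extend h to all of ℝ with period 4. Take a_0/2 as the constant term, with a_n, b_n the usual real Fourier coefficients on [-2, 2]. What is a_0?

40/3

a_0 = 1/2 ∫_{-2}^{2} h(t) dt = 1/2 · (80/3) = 40/3.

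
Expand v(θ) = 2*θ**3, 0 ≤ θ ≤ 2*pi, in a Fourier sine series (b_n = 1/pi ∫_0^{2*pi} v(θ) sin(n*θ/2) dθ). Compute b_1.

-192 + 32*pi**2

b_1 = 1/pi ∫_0^{2*pi} (2*θ**3) sin(θ/2) dθ.
Integrating by parts three times (tabular method), an antiderivative of (2*θ**3) sin(θ/2) is -4*θ**3*cos(θ/2) + 24*θ**2*sin(θ/2) + 96*θ*cos(θ/2) - 192*sin(θ/2); evaluating from 0 to 2*pi: ∫_{0}^{2*pi} (2*θ**3) sin(θ/2) dθ = (32*pi*(-6 + pi**2)) - (0) = 32*pi*(-6 + pi**2).
Hence b_1 = (1/pi)·(32*pi*(-6 + pi**2)) = -192 + 32*pi**2.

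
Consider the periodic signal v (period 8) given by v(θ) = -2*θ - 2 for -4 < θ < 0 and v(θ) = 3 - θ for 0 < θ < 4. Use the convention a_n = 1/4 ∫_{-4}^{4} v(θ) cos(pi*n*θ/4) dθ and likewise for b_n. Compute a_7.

-8/(49*pi**2)

a_7 = 1/4 ∫_{-4}^{4} v(θ) cos(7*pi*θ/4) dθ.
Split the integral at the breakpoints.
Integrating by parts (boundary term plus one more integral), an antiderivative of (-2*θ - 2) cos(7*pi*θ/4) is -8*θ*sin(7*pi*θ/4)/(7*pi) - 8*sin(7*pi*θ/4)/(7*pi) - 32*cos(7*pi*θ/4)/(49*pi**2); evaluating from -4 to 0: ∫_{-4}^{0} (-2*θ - 2) cos(7*pi*θ/4) dθ = (-32/(49*pi**2)) - (32/(49*pi**2)) = -64/(49*pi**2).
Integrating by parts (boundary term plus one more integral), an antiderivative of (3 - θ) cos(7*pi*θ/4) is -4*θ*sin(7*pi*θ/4)/(7*pi) + 12*sin(7*pi*θ/4)/(7*pi) - 16*cos(7*pi*θ/4)/(49*pi**2); evaluating from 0 to 4: ∫_{0}^{4} (3 - θ) cos(7*pi*θ/4) dθ = (16/(49*pi**2)) - (-16/(49*pi**2)) = 32/(49*pi**2).
Summing the pieces and multiplying by (1/4) gives a_7 = -8/(49*pi**2).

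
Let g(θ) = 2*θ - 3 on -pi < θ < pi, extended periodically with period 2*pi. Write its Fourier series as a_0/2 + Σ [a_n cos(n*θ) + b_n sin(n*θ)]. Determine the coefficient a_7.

0

a_7 = 1/pi ∫_{-pi}^{pi} g(θ) cos(7*θ) dθ.
Integrating by parts (boundary term plus one more integral), an antiderivative of (2*θ - 3) cos(7*θ) is 2*θ*sin(7*θ)/7 - 3*sin(7*θ)/7 + 2*cos(7*θ)/49; evaluating from -pi to pi: ∫_{-pi}^{pi} (2*θ - 3) cos(7*θ) dθ = (-2/49) - (-2/49) = 0.
Hence a_7 = (1/pi)·(0) = 0.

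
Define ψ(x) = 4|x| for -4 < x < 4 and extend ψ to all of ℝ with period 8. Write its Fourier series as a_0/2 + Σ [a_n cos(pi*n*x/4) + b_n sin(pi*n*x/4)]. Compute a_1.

a_1 = 1/4 ∫_{-4}^{4} ψ(x) cos(pi*x/4) dx.
ψ is even and cos(pi*x/4) is even, so the integrand is even and a_1 = 1/2 ∫_0^{4} ψ(x) cos(pi*x/4) dx.
Integrating by parts (boundary term plus one more integral), an antiderivative of (4*x) cos(pi*x/4) is 16*x*sin(pi*x/4)/pi + 64*cos(pi*x/4)/pi**2; evaluating from 0 to 4: ∫_{0}^{4} (4*x) cos(pi*x/4) dx = (-64/pi**2) - (64/pi**2) = -128/pi**2.
Hence a_1 = (1/2)·(-128/pi**2) = -64/pi**2.

-64/pi**2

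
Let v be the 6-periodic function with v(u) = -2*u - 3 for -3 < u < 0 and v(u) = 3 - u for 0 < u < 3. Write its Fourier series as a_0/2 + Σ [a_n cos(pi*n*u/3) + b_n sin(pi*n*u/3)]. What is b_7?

b_7 = 1/3 ∫_{-3}^{3} v(u) sin(7*pi*u/3) du.
Split the integral at the breakpoints.
Integrating by parts (boundary term plus one more integral), an antiderivative of (-2*u - 3) sin(7*pi*u/3) is 6*u*cos(7*pi*u/3)/(7*pi) - 18*sin(7*pi*u/3)/(49*pi**2) + 9*cos(7*pi*u/3)/(7*pi); evaluating from -3 to 0: ∫_{-3}^{0} (-2*u - 3) sin(7*pi*u/3) du = (9/(7*pi)) - (9/(7*pi)) = 0.
Integrating by parts (boundary term plus one more integral), an antiderivative of (3 - u) sin(7*pi*u/3) is 3*u*cos(7*pi*u/3)/(7*pi) - 9*sin(7*pi*u/3)/(49*pi**2) - 9*cos(7*pi*u/3)/(7*pi); evaluating from 0 to 3: ∫_{0}^{3} (3 - u) sin(7*pi*u/3) du = (0) - (-9/(7*pi)) = 9/(7*pi).
Summing the pieces and multiplying by (1/3) gives b_7 = 3/(7*pi).

3/(7*pi)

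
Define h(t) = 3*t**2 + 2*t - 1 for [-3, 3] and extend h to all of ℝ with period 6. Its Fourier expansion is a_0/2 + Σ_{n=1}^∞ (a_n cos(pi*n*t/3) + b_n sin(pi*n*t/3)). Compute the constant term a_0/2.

8

a_0 = 1/3 ∫_{-3}^{3} h(t) dt = 1/3 · (48) = 16.
So the constant term a_0/2 = 8.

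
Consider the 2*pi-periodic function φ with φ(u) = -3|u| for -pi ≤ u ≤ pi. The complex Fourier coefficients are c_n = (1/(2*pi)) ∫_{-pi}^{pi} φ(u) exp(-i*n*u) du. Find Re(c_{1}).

6/pi

Since φ is real-valued, Re(c_{1}) = (1/(2*pi)) ∫_{-pi}^{pi} φ(u) cos(u) du = a_{1}/2.
φ is even and cos(u) is even, so the integrand is even: ∫_{-pi}^{pi} φ(u) cos(u) du = 2∫_0^{pi} φ(u) cos(u) du.
Integrating by parts (boundary term plus one more integral), an antiderivative of (-3*u) cos(u) is -3*u*sin(u) - 3*cos(u); evaluating from 0 to pi: ∫_{0}^{pi} (-3*u) cos(u) du = (3) - (-3) = 6.
So ∫_{-pi}^{pi} φ(u) cos(u) du = 12.
Hence Re(c_{1}) = (1/(2*pi))·(12) = 6/pi.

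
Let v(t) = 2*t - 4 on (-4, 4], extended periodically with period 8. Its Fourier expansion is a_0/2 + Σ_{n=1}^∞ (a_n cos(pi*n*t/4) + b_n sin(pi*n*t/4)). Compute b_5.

b_5 = 1/4 ∫_{-4}^{4} v(t) sin(5*pi*t/4) dt.
Integrating by parts (boundary term plus one more integral), an antiderivative of (2*t - 4) sin(5*pi*t/4) is -8*t*cos(5*pi*t/4)/(5*pi) + 32*sin(5*pi*t/4)/(25*pi**2) + 16*cos(5*pi*t/4)/(5*pi); evaluating from -4 to 4: ∫_{-4}^{4} (2*t - 4) sin(5*pi*t/4) dt = (16/(5*pi)) - (-48/(5*pi)) = 64/(5*pi).
Hence b_5 = (1/4)·(64/(5*pi)) = 16/(5*pi).

16/(5*pi)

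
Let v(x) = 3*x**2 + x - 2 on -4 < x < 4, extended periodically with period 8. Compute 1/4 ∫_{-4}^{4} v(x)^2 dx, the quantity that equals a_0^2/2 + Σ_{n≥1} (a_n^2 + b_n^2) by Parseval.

1/4 ∫_{-4}^{4} v(x)^2 dx = 1/4 · (48736/15) = 12184/15.

12184/15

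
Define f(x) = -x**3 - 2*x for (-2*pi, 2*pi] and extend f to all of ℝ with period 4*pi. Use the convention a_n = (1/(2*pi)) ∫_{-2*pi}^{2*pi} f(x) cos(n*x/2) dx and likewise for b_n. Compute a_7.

a_7 = (1/(2*pi)) ∫_{-2*pi}^{2*pi} f(x) cos(7*x/2) dx.
f is odd and cos(7*x/2) is even, so the integrand is odd over a symmetric interval and the integral vanishes.

0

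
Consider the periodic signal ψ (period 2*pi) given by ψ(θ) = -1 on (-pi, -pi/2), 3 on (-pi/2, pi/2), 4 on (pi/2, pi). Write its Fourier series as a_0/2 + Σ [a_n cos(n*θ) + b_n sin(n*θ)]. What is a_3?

a_3 = 1/pi ∫_{-pi}^{pi} ψ(θ) cos(3*θ) dθ.
Split the integral at the breakpoints.
Directly, an antiderivative of (-1) cos(3*θ) is -sin(3*θ)/3; evaluating from -pi to -pi/2: ∫_{-pi}^{-pi/2} (-1) cos(3*θ) dθ = (-1/3) - (0) = -1/3.
Directly, an antiderivative of (3) cos(3*θ) is sin(3*θ); evaluating from -pi/2 to pi/2: ∫_{-pi/2}^{pi/2} (3) cos(3*θ) dθ = (-1) - (1) = -2.
Directly, an antiderivative of (4) cos(3*θ) is 4*sin(3*θ)/3; evaluating from pi/2 to pi: ∫_{pi/2}^{pi} (4) cos(3*θ) dθ = (0) - (-4/3) = 4/3.
Summing the pieces and multiplying by (1/pi) gives a_3 = -1/pi.

-1/pi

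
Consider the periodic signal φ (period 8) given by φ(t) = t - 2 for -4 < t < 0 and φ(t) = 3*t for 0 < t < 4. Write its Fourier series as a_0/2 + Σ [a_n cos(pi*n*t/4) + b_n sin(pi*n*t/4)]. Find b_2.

-8/pi

b_2 = 1/4 ∫_{-4}^{4} φ(t) sin(pi*t/2) dt.
Split the integral at the breakpoints.
Integrating by parts (boundary term plus one more integral), an antiderivative of (t - 2) sin(pi*t/2) is -2*t*cos(pi*t/2)/pi + 4*sin(pi*t/2)/pi**2 + 4*cos(pi*t/2)/pi; evaluating from -4 to 0: ∫_{-4}^{0} (t - 2) sin(pi*t/2) dt = (4/pi) - (12/pi) = -8/pi.
Integrating by parts (boundary term plus one more integral), an antiderivative of (3*t) sin(pi*t/2) is -6*t*cos(pi*t/2)/pi + 12*sin(pi*t/2)/pi**2; evaluating from 0 to 4: ∫_{0}^{4} (3*t) sin(pi*t/2) dt = (-24/pi) - (0) = -24/pi.
Summing the pieces and multiplying by (1/4) gives b_2 = -8/pi.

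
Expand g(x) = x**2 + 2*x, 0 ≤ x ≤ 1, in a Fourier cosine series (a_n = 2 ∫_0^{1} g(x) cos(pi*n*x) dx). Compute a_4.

1/(4*pi**2)

a_4 = 2 ∫_0^{1} (x**2 + 2*x) cos(4*pi*x) dx.
Integrating by parts twice (tabular method), an antiderivative of (x**2 + 2*x) cos(4*pi*x) is x**2*sin(4*pi*x)/(4*pi) + x*sin(4*pi*x)/(2*pi) + x*cos(4*pi*x)/(8*pi**2) - sin(4*pi*x)/(32*pi**3) + cos(4*pi*x)/(8*pi**2); evaluating from 0 to 1: ∫_{0}^{1} (x**2 + 2*x) cos(4*pi*x) dx = (1/(4*pi**2)) - (1/(8*pi**2)) = 1/(8*pi**2).
Hence a_4 = 2·(1/(8*pi**2)) = 1/(4*pi**2).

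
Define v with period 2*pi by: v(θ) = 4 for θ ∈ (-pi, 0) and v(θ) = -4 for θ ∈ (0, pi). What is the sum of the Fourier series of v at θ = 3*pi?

θ = 3*pi differs from θ = -pi by 2 full period(s), and the series is 2*pi-periodic.
At θ = -pi the one-sided limits are v(-pi^-) = -4 and v(-pi^+) = 4.
By Dirichlet's theorem the series converges to their average, [(-4) + (4)]/2 = 0.

0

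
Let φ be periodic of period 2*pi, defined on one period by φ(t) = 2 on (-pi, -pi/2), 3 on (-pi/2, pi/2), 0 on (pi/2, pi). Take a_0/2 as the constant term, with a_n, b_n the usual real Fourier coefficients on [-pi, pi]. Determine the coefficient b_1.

-2/pi

b_1 = 1/pi ∫_{-pi}^{pi} φ(t) sin(t) dt.
Split the integral at the breakpoints.
Directly, an antiderivative of (2) sin(t) is -2*cos(t); evaluating from -pi to -pi/2: ∫_{-pi}^{-pi/2} (2) sin(t) dt = (0) - (2) = -2.
Directly, an antiderivative of (3) sin(t) is -3*cos(t); evaluating from -pi/2 to pi/2: ∫_{-pi/2}^{pi/2} (3) sin(t) dt = (0) - (0) = 0.
∫_{pi/2}^{pi} (0) sin(t) dt = 0.
Summing the pieces and multiplying by (1/pi) gives b_1 = -2/pi.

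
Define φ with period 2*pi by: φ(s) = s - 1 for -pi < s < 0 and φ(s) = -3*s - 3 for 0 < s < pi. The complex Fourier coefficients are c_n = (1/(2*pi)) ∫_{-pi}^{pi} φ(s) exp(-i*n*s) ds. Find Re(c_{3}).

4/(9*pi)

Since φ is real-valued, Re(c_{3}) = (1/(2*pi)) ∫_{-pi}^{pi} φ(s) cos(3*s) ds = a_{3}/2.
Split the integral at the breakpoints.
Integrating by parts (boundary term plus one more integral), an antiderivative of (s - 1) cos(3*s) is s*sin(3*s)/3 - sin(3*s)/3 + cos(3*s)/9; evaluating from -pi to 0: ∫_{-pi}^{0} (s - 1) cos(3*s) ds = (1/9) - (-1/9) = 2/9.
Integrating by parts (boundary term plus one more integral), an antiderivative of (-3*s - 3) cos(3*s) is -s*sin(3*s) - sin(3*s) - cos(3*s)/3; evaluating from 0 to pi: ∫_{0}^{pi} (-3*s - 3) cos(3*s) ds = (1/3) - (-1/3) = 2/3.
So ∫_{-pi}^{pi} φ(s) cos(3*s) ds = 8/9.
Hence Re(c_{3}) = (1/(2*pi))·(8/9) = 4/(9*pi).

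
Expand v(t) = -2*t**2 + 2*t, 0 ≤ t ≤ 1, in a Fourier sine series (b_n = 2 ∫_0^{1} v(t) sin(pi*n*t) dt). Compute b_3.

16/(27*pi**3)

b_3 = 2 ∫_0^{1} (-2*t**2 + 2*t) sin(3*pi*t) dt.
Integrating by parts twice (tabular method), an antiderivative of (-2*t**2 + 2*t) sin(3*pi*t) is 2*t**2*cos(3*pi*t)/(3*pi) - 4*t*sin(3*pi*t)/(9*pi**2) - 2*t*cos(3*pi*t)/(3*pi) + 2*sin(3*pi*t)/(9*pi**2) - 4*cos(3*pi*t)/(27*pi**3); evaluating from 0 to 1: ∫_{0}^{1} (-2*t**2 + 2*t) sin(3*pi*t) dt = (4/(27*pi**3)) - (-4/(27*pi**3)) = 8/(27*pi**3).
Hence b_3 = 2·(8/(27*pi**3)) = 16/(27*pi**3).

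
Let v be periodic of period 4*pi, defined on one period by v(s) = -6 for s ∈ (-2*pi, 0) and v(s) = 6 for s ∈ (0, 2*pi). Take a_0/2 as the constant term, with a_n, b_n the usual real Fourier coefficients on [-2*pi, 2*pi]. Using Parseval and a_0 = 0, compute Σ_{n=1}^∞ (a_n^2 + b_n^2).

Parseval: a_0^2/2 + Σ_{n≥1} (a_n^2+b_n^2) = (1/(2*pi)) ∫_{-2*pi}^{2*pi} v(s)^2 ds = 72.
Subtract a_0^2/2 = 0: Σ (a_n^2+b_n^2) = 72.

72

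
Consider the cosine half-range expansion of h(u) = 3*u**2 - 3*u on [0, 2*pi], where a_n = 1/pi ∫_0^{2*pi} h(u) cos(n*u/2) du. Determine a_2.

12

a_2 = 1/pi ∫_0^{2*pi} (3*u**2 - 3*u) cos(u) du.
Integrating by parts twice (tabular method), an antiderivative of (3*u**2 - 3*u) cos(u) is 3*u**2*sin(u) - 3*u*sin(u) + 6*u*cos(u) - 6*sin(u) - 3*cos(u); evaluating from 0 to 2*pi: ∫_{0}^{2*pi} (3*u**2 - 3*u) cos(u) du = (-3 + 12*pi) - (-3) = 12*pi.
Hence a_2 = (1/pi)·(12*pi) = 12.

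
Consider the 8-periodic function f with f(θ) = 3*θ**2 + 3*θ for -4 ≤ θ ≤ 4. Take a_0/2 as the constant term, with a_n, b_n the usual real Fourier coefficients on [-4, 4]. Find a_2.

a_2 = 1/4 ∫_{-4}^{4} f(θ) cos(pi*θ/2) dθ.
Integrating by parts twice (tabular method), an antiderivative of (3*θ**2 + 3*θ) cos(pi*θ/2) is 6*θ**2*sin(pi*θ/2)/pi + 6*θ*sin(pi*θ/2)/pi + 24*θ*cos(pi*θ/2)/pi**2 - 48*sin(pi*θ/2)/pi**3 + 12*cos(pi*θ/2)/pi**2; evaluating from -4 to 4: ∫_{-4}^{4} (3*θ**2 + 3*θ) cos(pi*θ/2) dθ = (108/pi**2) - (-84/pi**2) = 192/pi**2.
Hence a_2 = (1/4)·(192/pi**2) = 48/pi**2.

48/pi**2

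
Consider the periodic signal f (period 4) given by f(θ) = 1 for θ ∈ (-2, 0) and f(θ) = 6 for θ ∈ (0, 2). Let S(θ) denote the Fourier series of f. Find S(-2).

θ = -2 differs from θ = 2 by -1 full period(s), and the series is 4-periodic.
At θ = 2 the one-sided limits are f(2^-) = 6 and f(2^+) = 1.
By Dirichlet's theorem the series converges to their average, [(6) + (1)]/2 = 7/2.

7/2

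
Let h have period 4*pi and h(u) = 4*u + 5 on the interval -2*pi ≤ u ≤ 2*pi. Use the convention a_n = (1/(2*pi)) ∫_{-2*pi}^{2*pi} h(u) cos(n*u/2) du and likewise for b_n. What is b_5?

16/5

b_5 = (1/(2*pi)) ∫_{-2*pi}^{2*pi} h(u) sin(5*u/2) du.
Integrating by parts (boundary term plus one more integral), an antiderivative of (4*u + 5) sin(5*u/2) is -8*u*cos(5*u/2)/5 + 16*sin(5*u/2)/25 - 2*cos(5*u/2); evaluating from -2*pi to 2*pi: ∫_{-2*pi}^{2*pi} (4*u + 5) sin(5*u/2) du = (2 + 16*pi/5) - (2 - 16*pi/5) = 32*pi/5.
Hence b_5 = (1/(2*pi))·(32*pi/5) = 16/5.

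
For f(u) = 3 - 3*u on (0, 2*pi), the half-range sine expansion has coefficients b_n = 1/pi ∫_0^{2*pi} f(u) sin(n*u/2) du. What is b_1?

b_1 = 1/pi ∫_0^{2*pi} (3 - 3*u) sin(u/2) du.
Integrating by parts (boundary term plus one more integral), an antiderivative of (3 - 3*u) sin(u/2) is 6*u*cos(u/2) - 12*sin(u/2) - 6*cos(u/2); evaluating from 0 to 2*pi: ∫_{0}^{2*pi} (3 - 3*u) sin(u/2) du = (6 - 12*pi) - (-6) = 12 - 12*pi.
Hence b_1 = (1/pi)·(12 - 12*pi) = -12 + 12/pi.

-12 + 12/pi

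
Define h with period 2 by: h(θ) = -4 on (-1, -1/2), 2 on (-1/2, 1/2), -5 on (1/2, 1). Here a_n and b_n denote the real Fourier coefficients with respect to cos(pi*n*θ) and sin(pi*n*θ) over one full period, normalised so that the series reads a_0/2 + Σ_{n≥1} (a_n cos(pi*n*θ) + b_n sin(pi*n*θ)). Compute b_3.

b_3 = ∫_{-1}^{1} h(θ) sin(3*pi*θ) dθ.
Split the integral at the breakpoints.
Directly, an antiderivative of (-4) sin(3*pi*θ) is 4*cos(3*pi*θ)/(3*pi); evaluating from -1 to -1/2: ∫_{-1}^{-1/2} (-4) sin(3*pi*θ) dθ = (0) - (-4/(3*pi)) = 4/(3*pi).
Directly, an antiderivative of (2) sin(3*pi*θ) is -2*cos(3*pi*θ)/(3*pi); evaluating from -1/2 to 1/2: ∫_{-1/2}^{1/2} (2) sin(3*pi*θ) dθ = (0) - (0) = 0.
Directly, an antiderivative of (-5) sin(3*pi*θ) is 5*cos(3*pi*θ)/(3*pi); evaluating from 1/2 to 1: ∫_{1/2}^{1} (-5) sin(3*pi*θ) dθ = (-5/(3*pi)) - (0) = -5/(3*pi).
Summing the pieces gives b_3 = -1/(3*pi).

-1/(3*pi)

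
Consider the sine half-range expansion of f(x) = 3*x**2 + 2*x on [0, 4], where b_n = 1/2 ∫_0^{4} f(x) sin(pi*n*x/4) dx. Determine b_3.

16*(-8 + 21*pi**2)/(9*pi**3)

b_3 = 1/2 ∫_0^{4} (3*x**2 + 2*x) sin(3*pi*x/4) dx.
Integrating by parts twice (tabular method), an antiderivative of (3*x**2 + 2*x) sin(3*pi*x/4) is -4*x**2*cos(3*pi*x/4)/pi + 32*x*sin(3*pi*x/4)/(3*pi**2) - 8*x*cos(3*pi*x/4)/(3*pi) + 32*sin(3*pi*x/4)/(9*pi**2) + 128*cos(3*pi*x/4)/(9*pi**3); evaluating from 0 to 4: ∫_{0}^{4} (3*x**2 + 2*x) sin(3*pi*x/4) dx = (32*(-4 + 21*pi**2)/(9*pi**3)) - (128/(9*pi**3)) = 32*(-8 + 21*pi**2)/(9*pi**3).
Hence b_3 = (1/2)·(32*(-8 + 21*pi**2)/(9*pi**3)) = 16*(-8 + 21*pi**2)/(9*pi**3).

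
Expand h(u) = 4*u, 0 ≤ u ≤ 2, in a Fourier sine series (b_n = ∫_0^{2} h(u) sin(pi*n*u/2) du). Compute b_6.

b_6 = ∫_0^{2} (4*u) sin(3*pi*u) du.
Integrating by parts (boundary term plus one more integral), an antiderivative of (4*u) sin(3*pi*u) is -4*u*cos(3*pi*u)/(3*pi) + 4*sin(3*pi*u)/(9*pi**2); evaluating from 0 to 2: ∫_{0}^{2} (4*u) sin(3*pi*u) du = (-8/(3*pi)) - (0) = -8/(3*pi).
Hence b_6 = -8/(3*pi).

-8/(3*pi)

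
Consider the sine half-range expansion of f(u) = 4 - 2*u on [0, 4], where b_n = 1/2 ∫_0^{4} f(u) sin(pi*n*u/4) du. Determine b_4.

b_4 = 1/2 ∫_0^{4} (4 - 2*u) sin(pi*u) du.
Integrating by parts (boundary term plus one more integral), an antiderivative of (4 - 2*u) sin(pi*u) is 2*u*cos(pi*u)/pi - 2*sin(pi*u)/pi**2 - 4*cos(pi*u)/pi; evaluating from 0 to 4: ∫_{0}^{4} (4 - 2*u) sin(pi*u) du = (4/pi) - (-4/pi) = 8/pi.
Hence b_4 = (1/2)·(8/pi) = 4/pi.

4/pi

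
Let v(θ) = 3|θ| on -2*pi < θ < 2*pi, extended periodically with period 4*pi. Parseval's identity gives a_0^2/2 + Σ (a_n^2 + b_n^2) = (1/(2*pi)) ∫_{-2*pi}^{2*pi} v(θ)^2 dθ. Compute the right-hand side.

(1/(2*pi)) ∫_{-2*pi}^{2*pi} v(θ)^2 dθ = (1/(2*pi)) · (48*pi**3) = 24*pi**2.

24*pi**2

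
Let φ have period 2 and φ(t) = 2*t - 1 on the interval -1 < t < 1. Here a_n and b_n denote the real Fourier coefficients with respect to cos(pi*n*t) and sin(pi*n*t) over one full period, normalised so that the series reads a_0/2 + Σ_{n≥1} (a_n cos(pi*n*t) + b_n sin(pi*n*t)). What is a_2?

a_2 = ∫_{-1}^{1} φ(t) cos(2*pi*t) dt.
Integrating by parts (boundary term plus one more integral), an antiderivative of (2*t - 1) cos(2*pi*t) is t*sin(2*pi*t)/pi - sin(2*pi*t)/(2*pi) + cos(2*pi*t)/(2*pi**2); evaluating from -1 to 1: ∫_{-1}^{1} (2*t - 1) cos(2*pi*t) dt = (1/(2*pi**2)) - (1/(2*pi**2)) = 0.
Hence a_2 = 0.

0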